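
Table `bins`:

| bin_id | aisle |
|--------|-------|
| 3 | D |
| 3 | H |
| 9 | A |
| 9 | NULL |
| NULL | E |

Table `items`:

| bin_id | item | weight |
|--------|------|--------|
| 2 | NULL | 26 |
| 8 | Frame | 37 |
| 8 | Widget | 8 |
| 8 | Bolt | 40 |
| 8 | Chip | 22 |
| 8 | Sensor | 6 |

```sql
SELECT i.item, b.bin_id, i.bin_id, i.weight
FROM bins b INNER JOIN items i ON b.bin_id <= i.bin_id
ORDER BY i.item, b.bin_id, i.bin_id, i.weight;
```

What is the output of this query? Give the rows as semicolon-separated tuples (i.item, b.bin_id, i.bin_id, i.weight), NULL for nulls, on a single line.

INNER JOIN keeps only pairs where the ON condition holds.
Matching on b.bin_id <= i.bin_id. A NULL in a compared column never satisfies the condition.
- bin_id=3: 5 matching i row(s), so 5 row(s) emitted.
- bin_id=3: 5 matching i row(s), so 5 row(s) emitted.
- bin_id=9: no matching i row, dropped.
- bin_id=9: no matching i row, dropped.
- bin_id=NULL: no matching i row, dropped.
After projecting and ordering:
i.item | b.bin_id | i.bin_id | i.weight
Bolt | 3 | 8 | 40
Bolt | 3 | 8 | 40
Chip | 3 | 8 | 22
Chip | 3 | 8 | 22
Frame | 3 | 8 | 37
Frame | 3 | 8 | 37
Sensor | 3 | 8 | 6
Sensor | 3 | 8 | 6
Widget | 3 | 8 | 8
Widget | 3 | 8 | 8

(Bolt, 3, 8, 40); (Bolt, 3, 8, 40); (Chip, 3, 8, 22); (Chip, 3, 8, 22); (Frame, 3, 8, 37); (Frame, 3, 8, 37); (Sensor, 3, 8, 6); (Sensor, 3, 8, 6); (Widget, 3, 8, 8); (Widget, 3, 8, 8)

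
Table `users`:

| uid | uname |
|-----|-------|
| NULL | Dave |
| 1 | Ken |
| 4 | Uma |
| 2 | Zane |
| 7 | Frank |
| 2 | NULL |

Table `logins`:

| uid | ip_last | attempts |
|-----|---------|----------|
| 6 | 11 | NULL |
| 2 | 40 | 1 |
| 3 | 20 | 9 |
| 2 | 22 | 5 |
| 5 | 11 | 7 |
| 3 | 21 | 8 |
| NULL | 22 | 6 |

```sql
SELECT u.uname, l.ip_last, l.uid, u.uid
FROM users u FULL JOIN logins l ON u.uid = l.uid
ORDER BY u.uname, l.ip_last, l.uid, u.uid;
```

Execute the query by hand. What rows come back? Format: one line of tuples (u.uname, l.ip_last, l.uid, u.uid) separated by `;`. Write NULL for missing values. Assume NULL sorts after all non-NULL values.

FULL OUTER JOIN keeps every row from both sides; unmatched rows get NULL for the other side's columns.
Matching on u.uid = l.uid. A NULL in a compared column never satisfies the condition.
- u (uid=NULL) has no partner → padded with NULL.
- u (uid=1) has no partner → padded with NULL.
- u (uid=4) has no partner → padded with NULL.
- u (uid=2) pairs with 2 row(s) of l.
- u (uid=7) has no partner → padded with NULL.
- u (uid=2) pairs with 2 row(s) of l.
- 5 row(s) from l found no u partner → padded with NULL.

(Dave, NULL, NULL, NULL); (Frank, NULL, NULL, 7); (Ken, NULL, NULL, 1); (Uma, NULL, NULL, 4); (Zane, 22, 2, 2); (Zane, 40, 2, 2); (NULL, 11, 5, NULL); (NULL, 11, 6, NULL); (NULL, 20, 3, NULL); (NULL, 21, 3, NULL); (NULL, 22, 2, 2); (NULL, 22, NULL, NULL); (NULL, 40, 2, 2)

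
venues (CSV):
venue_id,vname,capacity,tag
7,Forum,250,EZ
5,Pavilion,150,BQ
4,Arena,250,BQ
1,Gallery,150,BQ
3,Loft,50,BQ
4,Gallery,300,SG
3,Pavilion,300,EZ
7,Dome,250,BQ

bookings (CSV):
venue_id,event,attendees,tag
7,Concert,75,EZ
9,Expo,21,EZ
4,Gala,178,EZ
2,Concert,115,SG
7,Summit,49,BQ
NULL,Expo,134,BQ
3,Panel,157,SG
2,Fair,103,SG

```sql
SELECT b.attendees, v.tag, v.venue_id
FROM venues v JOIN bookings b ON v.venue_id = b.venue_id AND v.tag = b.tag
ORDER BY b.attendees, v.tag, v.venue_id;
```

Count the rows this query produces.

2

INNER JOIN keeps only pairs where the ON condition holds.
Matching on v.venue_id = b.venue_id AND v.tag = b.tag. A NULL in a compared column never satisfies the condition.
- v[0] venue_id=7, tag=EZ → 1 match(es) in b → 1 row(s).
- v[1] venue_id=5, tag=BQ → no match; dropped.
- v[2] venue_id=4, tag=BQ → no match; dropped.
- v[3] venue_id=1, tag=BQ → no match; dropped.
- v[4] venue_id=3, tag=BQ → no match; dropped.
- v[5] venue_id=4, tag=SG → no match; dropped.
- v[6] venue_id=3, tag=EZ → no match; dropped.
- v[7] venue_id=7, tag=BQ → 1 match(es) in b → 1 row(s).
Total: 2 rows.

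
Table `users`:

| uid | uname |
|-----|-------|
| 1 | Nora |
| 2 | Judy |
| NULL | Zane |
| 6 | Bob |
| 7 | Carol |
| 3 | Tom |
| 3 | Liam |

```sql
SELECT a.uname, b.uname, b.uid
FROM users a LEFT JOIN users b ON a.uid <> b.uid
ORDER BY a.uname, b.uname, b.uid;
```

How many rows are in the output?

29

LEFT JOIN keeps every row from `users a`; unmatched rows get NULL for `users b`'s columns.
Matching on a.uid <> b.uid. A NULL in a compared column never satisfies the condition.
Matched pairs: 28; unmatched a rows kept: 1.
Total: 28 matched + 1 padded = 29 rows.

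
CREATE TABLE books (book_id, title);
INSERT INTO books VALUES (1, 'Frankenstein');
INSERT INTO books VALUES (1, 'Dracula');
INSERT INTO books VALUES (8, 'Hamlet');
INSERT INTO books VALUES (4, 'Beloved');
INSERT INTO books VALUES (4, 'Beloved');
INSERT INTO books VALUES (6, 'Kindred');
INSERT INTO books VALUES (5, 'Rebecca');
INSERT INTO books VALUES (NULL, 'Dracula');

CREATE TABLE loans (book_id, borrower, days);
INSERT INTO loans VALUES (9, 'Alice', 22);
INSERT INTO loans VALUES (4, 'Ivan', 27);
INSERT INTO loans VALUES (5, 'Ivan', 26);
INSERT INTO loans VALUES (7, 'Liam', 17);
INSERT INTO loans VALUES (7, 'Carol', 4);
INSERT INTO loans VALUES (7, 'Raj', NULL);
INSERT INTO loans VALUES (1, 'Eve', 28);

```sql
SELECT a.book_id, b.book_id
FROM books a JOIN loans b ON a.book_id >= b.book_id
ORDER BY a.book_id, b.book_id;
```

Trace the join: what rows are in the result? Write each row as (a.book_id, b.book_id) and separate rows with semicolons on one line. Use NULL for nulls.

INNER JOIN keeps only pairs where the ON condition holds.
Matching on a.book_id >= b.book_id. A NULL in a compared column never satisfies the condition.
- a[0] book_id=1 → 1 match(es) in b → 1 row(s).
- a[1] book_id=1 → 1 match(es) in b → 1 row(s).
- a[2] book_id=8 → 6 match(es) in b → 6 row(s).
- a[3] book_id=4 → 2 match(es) in b → 2 row(s).
- a[4] book_id=4 → 2 match(es) in b → 2 row(s).
- a[5] book_id=6 → 3 match(es) in b → 3 row(s).
- a[6] book_id=5 → 3 match(es) in b → 3 row(s).
- a[7] book_id=NULL → no match; dropped.

(1, 1); (1, 1); (4, 1); (4, 1); (4, 4); (4, 4); (5, 1); (5, 4); (5, 5); (6, 1); (6, 4); (6, 5); (8, 1); (8, 4); (8, 5); (8, 7); (8, 7); (8, 7)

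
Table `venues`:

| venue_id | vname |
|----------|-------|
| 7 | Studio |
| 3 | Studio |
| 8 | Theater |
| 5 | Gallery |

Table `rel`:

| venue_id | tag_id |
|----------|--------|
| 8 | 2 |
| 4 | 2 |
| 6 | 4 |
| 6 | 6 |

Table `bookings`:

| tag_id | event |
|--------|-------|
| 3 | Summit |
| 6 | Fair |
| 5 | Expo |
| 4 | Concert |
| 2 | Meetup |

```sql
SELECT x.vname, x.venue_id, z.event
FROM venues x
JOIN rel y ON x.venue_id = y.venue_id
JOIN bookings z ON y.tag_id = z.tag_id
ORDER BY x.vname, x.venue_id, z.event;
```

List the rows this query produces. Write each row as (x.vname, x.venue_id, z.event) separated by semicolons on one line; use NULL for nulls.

Joins associate left-to-right: venues INNER JOIN rel on venue_id gives 1 intermediate row(s).
Then INNER JOIN `bookings z` on tag_id: keep only rows whose y.tag_id appears in z.

(Theater, 8, Meetup)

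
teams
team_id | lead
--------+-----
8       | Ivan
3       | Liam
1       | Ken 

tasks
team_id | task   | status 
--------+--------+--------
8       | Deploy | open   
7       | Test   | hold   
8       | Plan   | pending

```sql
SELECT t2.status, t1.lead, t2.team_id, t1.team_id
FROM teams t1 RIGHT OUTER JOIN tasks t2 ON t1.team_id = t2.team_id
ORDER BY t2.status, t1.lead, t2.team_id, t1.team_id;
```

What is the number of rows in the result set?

RIGHT JOIN keeps every row from `tasks`; unmatched rows get NULL for `teams`'s columns.
Matching on t1.team_id = t2.team_id.
- team_id=8: 2 matching t2 row(s), so 2 row(s) emitted.
- team_id=3: no matching t2 row.
- team_id=1: no matching t2 row.
- 1 row(s) from t2 found no t1 partner → padded with NULL.
Total: 2 matched + 1 padded = 3 rows.

3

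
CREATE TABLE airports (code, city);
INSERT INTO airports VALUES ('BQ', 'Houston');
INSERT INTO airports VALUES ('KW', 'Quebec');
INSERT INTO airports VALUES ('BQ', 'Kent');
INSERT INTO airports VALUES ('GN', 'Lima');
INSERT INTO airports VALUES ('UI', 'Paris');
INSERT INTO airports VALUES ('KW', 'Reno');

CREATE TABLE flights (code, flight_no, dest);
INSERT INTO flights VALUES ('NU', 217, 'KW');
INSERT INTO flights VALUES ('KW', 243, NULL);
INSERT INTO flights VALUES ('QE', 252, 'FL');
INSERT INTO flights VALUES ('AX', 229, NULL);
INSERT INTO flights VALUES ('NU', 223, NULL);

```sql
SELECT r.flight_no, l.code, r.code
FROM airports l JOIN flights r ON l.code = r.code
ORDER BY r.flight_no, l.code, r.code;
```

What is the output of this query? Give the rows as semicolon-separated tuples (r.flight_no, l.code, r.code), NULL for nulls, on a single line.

(243, KW, KW); (243, KW, KW)

INNER JOIN keeps only pairs where the ON condition holds.
Matching on l.code = r.code.
Matched pairs: 2.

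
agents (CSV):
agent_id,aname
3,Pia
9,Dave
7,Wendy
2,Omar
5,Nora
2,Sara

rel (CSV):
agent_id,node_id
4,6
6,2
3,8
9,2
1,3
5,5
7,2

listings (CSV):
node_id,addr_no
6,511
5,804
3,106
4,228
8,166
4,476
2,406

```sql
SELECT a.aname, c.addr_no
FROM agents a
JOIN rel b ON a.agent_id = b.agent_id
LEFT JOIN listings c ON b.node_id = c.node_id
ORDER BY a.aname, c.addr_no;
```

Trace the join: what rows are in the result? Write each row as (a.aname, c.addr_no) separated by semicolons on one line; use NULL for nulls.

(Dave, 406); (Nora, 804); (Pia, 166); (Wendy, 406)

Step 1 — a INNER JOIN b on agent_id → 4 row(s).
Then LEFT JOIN `listings c` on node_id: each of those 4 rows is kept; rows whose b.node_id has no match in c get NULL for c's columns.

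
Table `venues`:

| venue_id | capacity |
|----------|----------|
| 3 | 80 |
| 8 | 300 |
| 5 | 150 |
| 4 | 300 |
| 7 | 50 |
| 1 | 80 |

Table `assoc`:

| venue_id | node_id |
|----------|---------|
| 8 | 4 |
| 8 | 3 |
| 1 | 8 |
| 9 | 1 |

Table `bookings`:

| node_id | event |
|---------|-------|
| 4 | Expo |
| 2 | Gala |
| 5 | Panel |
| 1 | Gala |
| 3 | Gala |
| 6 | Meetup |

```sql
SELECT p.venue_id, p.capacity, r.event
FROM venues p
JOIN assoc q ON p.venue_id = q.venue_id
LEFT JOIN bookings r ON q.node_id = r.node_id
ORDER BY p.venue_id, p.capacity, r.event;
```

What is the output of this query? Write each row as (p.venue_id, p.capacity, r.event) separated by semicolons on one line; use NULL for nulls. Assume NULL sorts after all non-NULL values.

(1, 80, NULL); (8, 300, Expo); (8, 300, Gala)

Evaluate left to right. First `venues p INNER JOIN assoc q` on venue_id: 3 row(s).
Then LEFT JOIN `bookings r` on node_id: each of those 3 rows is kept; rows whose q.node_id has no match in r get NULL for r's columns.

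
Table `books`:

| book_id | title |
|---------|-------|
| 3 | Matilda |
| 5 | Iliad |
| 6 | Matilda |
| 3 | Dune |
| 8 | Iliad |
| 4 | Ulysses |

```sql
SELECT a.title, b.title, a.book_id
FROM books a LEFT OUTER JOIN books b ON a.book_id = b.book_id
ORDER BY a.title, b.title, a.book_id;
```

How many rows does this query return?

8

LEFT JOIN keeps every row from `books a`; unmatched rows get NULL for `books b`'s columns.
Matching on a.book_id = b.book_id.
- a row (book_id=3): matches 2 b row(s) → 2 output row(s).
- a row (book_id=5): matches 1 b row(s) → 1 output row(s).
- a row (book_id=6): matches 1 b row(s) → 1 output row(s).
- a row (book_id=3): matches 2 b row(s) → 2 output row(s).
- a row (book_id=8): matches 1 b row(s) → 1 output row(s).
- a row (book_id=4): matches 1 b row(s) → 1 output row(s).
Total: 8 rows.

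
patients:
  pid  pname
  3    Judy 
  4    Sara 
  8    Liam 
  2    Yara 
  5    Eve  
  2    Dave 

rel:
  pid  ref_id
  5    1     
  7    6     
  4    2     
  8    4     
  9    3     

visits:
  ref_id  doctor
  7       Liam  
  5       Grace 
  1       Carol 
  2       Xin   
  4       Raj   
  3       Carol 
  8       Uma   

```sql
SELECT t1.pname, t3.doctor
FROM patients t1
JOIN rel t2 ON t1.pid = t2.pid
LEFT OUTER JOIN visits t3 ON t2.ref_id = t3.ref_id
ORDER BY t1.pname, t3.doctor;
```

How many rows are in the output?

Evaluate left to right. First `patients t1 INNER JOIN rel t2` on pid: 3 row(s).
Then LEFT JOIN `visits t3` on ref_id: each of those 3 rows is kept; rows whose t2.ref_id has no match in t3 get NULL for t3's columns.
Result: 3 row(s).

3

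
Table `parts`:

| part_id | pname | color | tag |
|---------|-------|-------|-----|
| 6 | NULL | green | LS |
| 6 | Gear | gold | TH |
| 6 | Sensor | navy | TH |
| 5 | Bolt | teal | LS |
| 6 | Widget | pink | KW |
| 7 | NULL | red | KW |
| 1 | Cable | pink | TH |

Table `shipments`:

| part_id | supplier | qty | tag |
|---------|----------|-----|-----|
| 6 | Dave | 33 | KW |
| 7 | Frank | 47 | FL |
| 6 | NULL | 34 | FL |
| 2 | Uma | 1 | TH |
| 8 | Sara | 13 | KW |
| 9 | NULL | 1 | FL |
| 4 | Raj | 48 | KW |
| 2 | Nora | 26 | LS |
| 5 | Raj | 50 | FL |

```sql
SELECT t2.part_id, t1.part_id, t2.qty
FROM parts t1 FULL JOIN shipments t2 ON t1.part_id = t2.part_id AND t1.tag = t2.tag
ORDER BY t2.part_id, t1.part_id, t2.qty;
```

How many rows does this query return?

FULL OUTER JOIN keeps every row from both sides; unmatched rows get NULL for the other side's columns.
Matching on t1.part_id = t2.part_id AND t1.tag = t2.tag.
- t1 (part_id=6, tag=LS) has no partner → padded with NULL.
- t1 (part_id=6, tag=TH) has no partner → padded with NULL.
- t1 (part_id=6, tag=TH) has no partner → padded with NULL.
- t1 (part_id=5, tag=LS) has no partner → padded with NULL.
- t1 (part_id=6, tag=KW) pairs with 1 row(s) of t2.
- t1 (part_id=7, tag=KW) has no partner → padded with NULL.
- t1 (part_id=1, tag=TH) has no partner → padded with NULL.
- 8 row(s) from t2 found no t1 partner → padded with NULL.
Total: 1 matched + 14 padded = 15 rows.

15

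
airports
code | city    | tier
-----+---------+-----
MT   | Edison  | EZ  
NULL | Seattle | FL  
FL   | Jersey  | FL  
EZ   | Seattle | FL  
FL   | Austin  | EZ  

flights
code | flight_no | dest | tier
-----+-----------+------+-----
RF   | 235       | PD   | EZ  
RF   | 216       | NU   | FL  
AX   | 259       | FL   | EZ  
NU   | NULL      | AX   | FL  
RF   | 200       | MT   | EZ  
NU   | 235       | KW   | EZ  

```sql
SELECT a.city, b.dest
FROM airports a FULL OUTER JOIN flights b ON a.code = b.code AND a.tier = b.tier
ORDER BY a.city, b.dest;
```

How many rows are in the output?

11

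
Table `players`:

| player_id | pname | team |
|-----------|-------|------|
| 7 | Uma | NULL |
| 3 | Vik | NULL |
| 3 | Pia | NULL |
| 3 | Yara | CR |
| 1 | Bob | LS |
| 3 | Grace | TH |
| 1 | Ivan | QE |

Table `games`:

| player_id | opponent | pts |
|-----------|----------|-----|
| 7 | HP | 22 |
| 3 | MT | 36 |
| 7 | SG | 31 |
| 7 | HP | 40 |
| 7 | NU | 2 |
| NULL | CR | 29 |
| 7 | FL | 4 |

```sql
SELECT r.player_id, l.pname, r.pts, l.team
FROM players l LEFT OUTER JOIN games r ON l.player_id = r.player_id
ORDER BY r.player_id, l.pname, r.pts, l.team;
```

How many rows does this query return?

LEFT JOIN keeps every row from `players`; unmatched rows get NULL for `games`'s columns.
Matching on l.player_id = r.player_id. A NULL in a compared column never satisfies the condition.
- l row (player_id=7): matches 5 r row(s) → 5 output row(s).
- l row (player_id=3): matches 1 r row(s) → 1 output row(s).
- l row (player_id=3): matches 1 r row(s) → 1 output row(s).
- l row (player_id=3): matches 1 r row(s) → 1 output row(s).
- l row (player_id=1): no match → kept, r columns NULL.
- l row (player_id=3): matches 1 r row(s) → 1 output row(s).
- l row (player_id=1): no match → kept, r columns NULL.
Total: 9 matched + 2 padded = 11 rows.

11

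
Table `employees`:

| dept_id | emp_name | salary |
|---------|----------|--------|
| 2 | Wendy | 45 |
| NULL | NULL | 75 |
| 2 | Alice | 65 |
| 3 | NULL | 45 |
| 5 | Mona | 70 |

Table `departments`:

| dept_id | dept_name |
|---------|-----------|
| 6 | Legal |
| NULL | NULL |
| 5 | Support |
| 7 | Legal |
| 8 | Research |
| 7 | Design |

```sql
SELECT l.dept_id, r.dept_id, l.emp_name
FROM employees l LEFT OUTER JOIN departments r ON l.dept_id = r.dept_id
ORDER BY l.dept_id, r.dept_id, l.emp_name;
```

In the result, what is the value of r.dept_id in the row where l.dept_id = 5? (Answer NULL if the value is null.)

5

LEFT JOIN keeps every row from `employees`; unmatched rows get NULL for `departments`'s columns.
Matching on l.dept_id = r.dept_id. A NULL in a compared column never satisfies the condition.
Matched pairs: 1; unmatched l rows kept: 4.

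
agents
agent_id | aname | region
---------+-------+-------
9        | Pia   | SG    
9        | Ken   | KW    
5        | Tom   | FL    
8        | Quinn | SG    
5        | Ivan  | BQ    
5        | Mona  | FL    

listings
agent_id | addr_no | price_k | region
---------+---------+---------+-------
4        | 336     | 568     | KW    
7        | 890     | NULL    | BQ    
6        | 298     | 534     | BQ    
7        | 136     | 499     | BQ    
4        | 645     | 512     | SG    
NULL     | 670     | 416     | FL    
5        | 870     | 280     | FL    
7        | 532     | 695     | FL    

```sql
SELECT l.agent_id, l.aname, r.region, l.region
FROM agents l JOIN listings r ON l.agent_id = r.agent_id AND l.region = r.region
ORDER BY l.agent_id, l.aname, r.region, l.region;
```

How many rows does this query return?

INNER JOIN keeps only pairs where the ON condition holds.
Matching on l.agent_id = r.agent_id AND l.region = r.region. A NULL in a compared column never satisfies the condition.
- agent_id=9, region=SG: no matching r row, dropped.
- agent_id=9, region=KW: no matching r row, dropped.
- agent_id=5, region=FL: 1 matching r row(s), so 1 row(s) emitted.
- agent_id=8, region=SG: no matching r row, dropped.
- agent_id=5, region=BQ: no matching r row, dropped.
- agent_id=5, region=FL: 1 matching r row(s), so 1 row(s) emitted.
Total: 2 rows.

2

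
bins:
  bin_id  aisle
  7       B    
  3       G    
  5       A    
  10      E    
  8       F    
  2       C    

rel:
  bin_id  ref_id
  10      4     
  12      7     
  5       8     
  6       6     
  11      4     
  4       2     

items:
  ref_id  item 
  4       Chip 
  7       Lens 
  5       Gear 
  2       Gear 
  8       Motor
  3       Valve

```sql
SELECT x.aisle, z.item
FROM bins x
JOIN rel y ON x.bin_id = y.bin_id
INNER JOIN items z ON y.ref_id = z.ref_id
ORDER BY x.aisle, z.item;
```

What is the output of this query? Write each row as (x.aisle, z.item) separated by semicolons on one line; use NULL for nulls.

Joins associate left-to-right: bins INNER JOIN rel on bin_id gives 2 intermediate row(s).
Then INNER JOIN `items z` on ref_id: keep only rows whose y.ref_id appears in z.

(A, Motor); (E, Chip)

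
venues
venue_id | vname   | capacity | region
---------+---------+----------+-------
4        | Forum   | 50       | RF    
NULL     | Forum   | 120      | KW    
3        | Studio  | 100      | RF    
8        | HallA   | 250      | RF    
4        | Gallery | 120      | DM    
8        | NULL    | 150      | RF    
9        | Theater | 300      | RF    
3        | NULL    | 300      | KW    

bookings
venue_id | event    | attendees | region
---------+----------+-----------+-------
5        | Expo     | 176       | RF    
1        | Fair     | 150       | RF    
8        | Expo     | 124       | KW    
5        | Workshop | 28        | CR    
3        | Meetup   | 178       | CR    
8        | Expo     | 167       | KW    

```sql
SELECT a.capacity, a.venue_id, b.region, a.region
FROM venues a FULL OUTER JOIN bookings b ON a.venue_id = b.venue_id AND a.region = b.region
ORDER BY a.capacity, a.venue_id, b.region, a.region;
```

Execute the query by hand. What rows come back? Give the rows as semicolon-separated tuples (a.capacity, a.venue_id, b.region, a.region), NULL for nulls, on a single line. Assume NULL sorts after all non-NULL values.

FULL OUTER JOIN keeps every row from both sides; unmatched rows get NULL for the other side's columns.
Matching on a.venue_id = b.venue_id AND a.region = b.region. A NULL in a compared column never satisfies the condition.
- a[0] venue_id=4, region=RF → no match; kept with NULLs on the b side.
- a[1] venue_id=NULL, region=KW → no match; kept with NULLs on the b side.
- a[2] venue_id=3, region=RF → no match; kept with NULLs on the b side.
- a[3] venue_id=8, region=RF → no match; kept with NULLs on the b side.
- a[4] venue_id=4, region=DM → no match; kept with NULLs on the b side.
- a[5] venue_id=8, region=RF → no match; kept with NULLs on the b side.
- a[6] venue_id=9, region=RF → no match; kept with NULLs on the b side.
- a[7] venue_id=3, region=KW → no match; kept with NULLs on the b side.
- 6 row(s) from b found no a partner → padded with NULL.

(50, 4, NULL, RF); (100, 3, NULL, RF); (120, 4, NULL, DM); (120, NULL, NULL, KW); (150, 8, NULL, RF); (250, 8, NULL, RF); (300, 3, NULL, KW); (300, 9, NULL, RF); (NULL, NULL, CR, NULL); (NULL, NULL, CR, NULL); (NULL, NULL, KW, NULL); (NULL, NULL, KW, NULL); (NULL, NULL, RF, NULL); (NULL, NULL, RF, NULL)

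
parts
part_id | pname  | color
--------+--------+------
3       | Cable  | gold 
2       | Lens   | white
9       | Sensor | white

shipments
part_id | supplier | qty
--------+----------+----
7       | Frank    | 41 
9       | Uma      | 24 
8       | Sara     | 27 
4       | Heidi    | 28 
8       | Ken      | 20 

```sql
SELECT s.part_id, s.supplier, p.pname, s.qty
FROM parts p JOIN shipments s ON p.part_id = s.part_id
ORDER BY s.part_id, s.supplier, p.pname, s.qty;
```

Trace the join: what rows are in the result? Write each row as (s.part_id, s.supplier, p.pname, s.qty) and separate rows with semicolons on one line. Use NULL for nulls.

(9, Uma, Sensor, 24)

INNER JOIN keeps only pairs where the ON condition holds.
Matching on p.part_id = s.part_id.
- part_id=3: no matching s row, dropped.
- part_id=2: no matching s row, dropped.
- part_id=9: 1 matching s row(s), so 1 row(s) emitted.
After projecting and ordering:
s.part_id | s.supplier | p.pname | s.qty
9 | Uma | Sensor | 24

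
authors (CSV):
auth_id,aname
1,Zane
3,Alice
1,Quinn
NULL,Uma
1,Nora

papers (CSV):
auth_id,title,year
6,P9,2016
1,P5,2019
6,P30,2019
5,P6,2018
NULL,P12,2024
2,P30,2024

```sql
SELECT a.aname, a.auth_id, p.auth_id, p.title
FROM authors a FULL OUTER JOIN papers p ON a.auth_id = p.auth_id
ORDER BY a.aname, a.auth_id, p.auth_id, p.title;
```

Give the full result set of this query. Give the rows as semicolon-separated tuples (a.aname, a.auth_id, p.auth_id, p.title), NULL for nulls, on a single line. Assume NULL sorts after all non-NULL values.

(Alice, 3, NULL, NULL); (Nora, 1, 1, P5); (Quinn, 1, 1, P5); (Uma, NULL, NULL, NULL); (Zane, 1, 1, P5); (NULL, NULL, 2, P30); (NULL, NULL, 5, P6); (NULL, NULL, 6, P30); (NULL, NULL, 6, P9); (NULL, NULL, NULL, P12)

FULL OUTER JOIN keeps every row from both sides; unmatched rows get NULL for the other side's columns.
Matching on a.auth_id = p.auth_id. A NULL in a compared column never satisfies the condition.
Matched pairs: 3; unmatched a rows kept: 2; unmatched p rows kept: 5.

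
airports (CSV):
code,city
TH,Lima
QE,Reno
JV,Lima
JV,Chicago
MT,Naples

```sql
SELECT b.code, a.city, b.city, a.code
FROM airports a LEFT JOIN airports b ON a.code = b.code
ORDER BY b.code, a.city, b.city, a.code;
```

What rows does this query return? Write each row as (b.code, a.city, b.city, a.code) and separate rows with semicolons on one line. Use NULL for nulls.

LEFT JOIN keeps every row from `airports a`; unmatched rows get NULL for `airports b`'s columns.
Matching on a.code = b.code.
Matched pairs: 7; unmatched a rows kept: 0.

(JV, Chicago, Chicago, JV); (JV, Chicago, Lima, JV); (JV, Lima, Chicago, JV); (JV, Lima, Lima, JV); (MT, Naples, Naples, MT); (QE, Reno, Reno, QE); (TH, Lima, Lima, TH)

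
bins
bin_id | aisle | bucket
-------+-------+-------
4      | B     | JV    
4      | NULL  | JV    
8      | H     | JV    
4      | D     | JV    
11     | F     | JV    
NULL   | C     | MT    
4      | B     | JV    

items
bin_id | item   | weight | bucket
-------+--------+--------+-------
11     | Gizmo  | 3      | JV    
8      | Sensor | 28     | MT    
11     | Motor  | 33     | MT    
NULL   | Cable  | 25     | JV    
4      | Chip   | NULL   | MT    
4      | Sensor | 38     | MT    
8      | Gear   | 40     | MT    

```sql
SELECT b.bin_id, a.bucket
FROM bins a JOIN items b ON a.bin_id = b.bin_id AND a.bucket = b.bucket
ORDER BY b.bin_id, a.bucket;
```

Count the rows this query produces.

1

INNER JOIN keeps only pairs where the ON condition holds.
Matching on a.bin_id = b.bin_id AND a.bucket = b.bucket. A NULL in a compared column never satisfies the condition.
Matched pairs: 1.
Total: 1 rows.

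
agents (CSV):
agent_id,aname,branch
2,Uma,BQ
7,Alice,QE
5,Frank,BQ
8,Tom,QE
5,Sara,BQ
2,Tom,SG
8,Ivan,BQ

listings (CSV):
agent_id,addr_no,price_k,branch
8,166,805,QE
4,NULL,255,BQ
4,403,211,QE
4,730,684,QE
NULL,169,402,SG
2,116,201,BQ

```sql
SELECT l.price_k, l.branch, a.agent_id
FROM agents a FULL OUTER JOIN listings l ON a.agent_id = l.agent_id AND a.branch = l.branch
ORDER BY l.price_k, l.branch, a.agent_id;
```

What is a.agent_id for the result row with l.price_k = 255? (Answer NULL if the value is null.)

NULL

FULL OUTER JOIN keeps every row from both sides; unmatched rows get NULL for the other side's columns.
Matching on a.agent_id = l.agent_id AND a.branch = l.branch. A NULL in a compared column never satisfies the condition.
- a[0] agent_id=2, branch=BQ → 1 match(es) in l → 1 row(s).
- a[1] agent_id=7, branch=QE → no match; kept with NULLs on the l side.
- a[2] agent_id=5, branch=BQ → no match; kept with NULLs on the l side.
- a[3] agent_id=8, branch=QE → 1 match(es) in l → 1 row(s).
- a[4] agent_id=5, branch=BQ → no match; kept with NULLs on the l side.
- a[5] agent_id=2, branch=SG → no match; kept with NULLs on the l side.
- a[6] agent_id=8, branch=BQ → no match; kept with NULLs on the l side.
- 4 row(s) from l found no a partner → padded with NULL.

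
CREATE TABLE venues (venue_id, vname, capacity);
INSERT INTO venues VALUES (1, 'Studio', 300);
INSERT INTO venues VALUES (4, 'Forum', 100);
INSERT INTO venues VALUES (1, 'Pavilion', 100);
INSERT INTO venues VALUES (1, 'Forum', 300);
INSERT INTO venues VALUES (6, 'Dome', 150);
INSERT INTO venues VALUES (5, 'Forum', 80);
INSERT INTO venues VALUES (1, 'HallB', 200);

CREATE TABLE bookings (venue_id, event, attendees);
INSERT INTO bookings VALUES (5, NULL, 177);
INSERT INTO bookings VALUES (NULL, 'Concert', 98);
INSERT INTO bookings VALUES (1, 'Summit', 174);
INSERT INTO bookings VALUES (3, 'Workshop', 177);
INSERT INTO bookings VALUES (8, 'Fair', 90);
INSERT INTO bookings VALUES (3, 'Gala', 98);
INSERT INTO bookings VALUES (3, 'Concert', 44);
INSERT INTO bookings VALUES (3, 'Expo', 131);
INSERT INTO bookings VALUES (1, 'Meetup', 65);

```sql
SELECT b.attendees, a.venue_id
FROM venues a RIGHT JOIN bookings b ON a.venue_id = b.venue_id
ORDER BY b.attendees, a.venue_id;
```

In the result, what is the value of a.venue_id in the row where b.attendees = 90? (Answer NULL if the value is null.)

NULL

RIGHT JOIN keeps every row from `bookings`; unmatched rows get NULL for `venues`'s columns.
Matching on a.venue_id = b.venue_id. A NULL in a compared column never satisfies the condition.
- a (venue_id=1) pairs with 2 row(s) of b.
- a (venue_id=4) has no partner in b.
- a (venue_id=1) pairs with 2 row(s) of b.
- a (venue_id=1) pairs with 2 row(s) of b.
- a (venue_id=6) has no partner in b.
- a (venue_id=5) pairs with 1 row(s) of b.
- a (venue_id=1) pairs with 2 row(s) of b.
- 6 b row(s) had no a match → kept, a columns NULL.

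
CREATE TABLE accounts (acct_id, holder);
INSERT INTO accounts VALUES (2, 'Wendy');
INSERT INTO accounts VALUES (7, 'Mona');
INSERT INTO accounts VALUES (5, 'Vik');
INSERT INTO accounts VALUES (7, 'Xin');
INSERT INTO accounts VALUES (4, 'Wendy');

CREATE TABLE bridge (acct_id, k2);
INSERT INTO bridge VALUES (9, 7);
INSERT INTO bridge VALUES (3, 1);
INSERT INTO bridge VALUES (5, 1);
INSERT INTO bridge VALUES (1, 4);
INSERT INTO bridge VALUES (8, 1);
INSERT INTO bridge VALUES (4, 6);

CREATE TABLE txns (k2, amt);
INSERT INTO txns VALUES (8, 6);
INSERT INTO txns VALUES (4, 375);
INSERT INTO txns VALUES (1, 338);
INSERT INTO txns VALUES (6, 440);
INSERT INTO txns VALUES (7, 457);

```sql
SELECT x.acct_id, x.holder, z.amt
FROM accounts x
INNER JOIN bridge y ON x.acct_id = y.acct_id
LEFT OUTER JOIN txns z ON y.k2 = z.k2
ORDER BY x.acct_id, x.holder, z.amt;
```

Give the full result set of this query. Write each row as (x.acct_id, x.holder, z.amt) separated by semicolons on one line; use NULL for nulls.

Step 1 — x INNER JOIN y on acct_id → 2 row(s).
Then LEFT JOIN `txns z` on k2: each of those 2 rows is kept; rows whose y.k2 has no match in z get NULL for z's columns.

(4, Wendy, 440); (5, Vik, 338)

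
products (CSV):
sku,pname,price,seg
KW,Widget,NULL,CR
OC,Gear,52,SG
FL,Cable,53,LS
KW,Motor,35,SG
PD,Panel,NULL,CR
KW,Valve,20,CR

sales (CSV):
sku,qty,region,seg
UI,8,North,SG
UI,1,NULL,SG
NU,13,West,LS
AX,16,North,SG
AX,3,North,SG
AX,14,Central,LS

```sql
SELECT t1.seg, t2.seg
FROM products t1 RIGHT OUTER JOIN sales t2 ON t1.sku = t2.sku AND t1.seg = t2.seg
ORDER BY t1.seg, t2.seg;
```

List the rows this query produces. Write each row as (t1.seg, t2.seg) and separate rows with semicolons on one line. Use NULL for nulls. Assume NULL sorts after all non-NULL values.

RIGHT JOIN keeps every row from `sales`; unmatched rows get NULL for `products`'s columns.
Matching on t1.sku = t2.sku AND t1.seg = t2.seg.
Matched pairs: 0; unmatched t2 rows kept: 6.

(NULL, LS); (NULL, LS); (NULL, SG); (NULL, SG); (NULL, SG); (NULL, SG)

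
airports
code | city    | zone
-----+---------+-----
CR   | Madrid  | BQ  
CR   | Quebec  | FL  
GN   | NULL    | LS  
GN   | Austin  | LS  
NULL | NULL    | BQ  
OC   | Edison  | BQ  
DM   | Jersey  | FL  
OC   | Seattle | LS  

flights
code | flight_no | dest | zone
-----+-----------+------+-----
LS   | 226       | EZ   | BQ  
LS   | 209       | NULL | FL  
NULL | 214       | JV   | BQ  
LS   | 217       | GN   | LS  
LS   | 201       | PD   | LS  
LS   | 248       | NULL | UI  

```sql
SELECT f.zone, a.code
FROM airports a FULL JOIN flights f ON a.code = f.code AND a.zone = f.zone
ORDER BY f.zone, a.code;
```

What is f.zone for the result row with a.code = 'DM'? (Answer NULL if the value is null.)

NULL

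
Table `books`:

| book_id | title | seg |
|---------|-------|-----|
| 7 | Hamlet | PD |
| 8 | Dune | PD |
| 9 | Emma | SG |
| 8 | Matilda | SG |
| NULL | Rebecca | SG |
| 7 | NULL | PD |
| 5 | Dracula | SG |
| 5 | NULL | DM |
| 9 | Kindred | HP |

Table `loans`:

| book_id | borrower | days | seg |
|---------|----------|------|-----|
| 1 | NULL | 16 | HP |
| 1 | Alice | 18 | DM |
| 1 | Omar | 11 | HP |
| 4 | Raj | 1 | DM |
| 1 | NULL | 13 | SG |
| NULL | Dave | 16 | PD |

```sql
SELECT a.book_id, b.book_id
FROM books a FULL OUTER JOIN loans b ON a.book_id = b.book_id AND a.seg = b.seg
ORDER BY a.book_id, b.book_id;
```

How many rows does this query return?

FULL OUTER JOIN keeps every row from both sides; unmatched rows get NULL for the other side's columns.
Matching on a.book_id = b.book_id AND a.seg = b.seg. A NULL in a compared column never satisfies the condition.
- a (book_id=7, seg=PD) has no partner → padded with NULL.
- a (book_id=8, seg=PD) has no partner → padded with NULL.
- a (book_id=9, seg=SG) has no partner → padded with NULL.
- a (book_id=8, seg=SG) has no partner → padded with NULL.
- a (book_id=NULL, seg=SG) has no partner → padded with NULL.
- a (book_id=7, seg=PD) has no partner → padded with NULL.
- a (book_id=5, seg=SG) has no partner → padded with NULL.
- a (book_id=5, seg=DM) has no partner → padded with NULL.
- a (book_id=9, seg=HP) has no partner → padded with NULL.
- 6 b row(s) had no a match → kept, a columns NULL.
Total: 0 matched + 15 padded = 15 rows.

15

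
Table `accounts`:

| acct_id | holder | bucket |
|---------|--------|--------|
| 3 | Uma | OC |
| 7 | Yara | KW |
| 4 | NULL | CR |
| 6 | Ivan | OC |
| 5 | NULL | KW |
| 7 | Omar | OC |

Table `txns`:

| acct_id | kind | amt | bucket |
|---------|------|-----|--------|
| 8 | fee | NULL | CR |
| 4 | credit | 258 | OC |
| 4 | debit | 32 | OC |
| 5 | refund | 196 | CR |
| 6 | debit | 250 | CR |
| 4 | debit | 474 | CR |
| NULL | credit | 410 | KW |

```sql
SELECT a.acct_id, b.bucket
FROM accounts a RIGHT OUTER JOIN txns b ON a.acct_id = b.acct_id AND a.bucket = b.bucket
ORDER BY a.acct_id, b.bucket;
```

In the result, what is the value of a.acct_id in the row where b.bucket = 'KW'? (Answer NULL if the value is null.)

NULL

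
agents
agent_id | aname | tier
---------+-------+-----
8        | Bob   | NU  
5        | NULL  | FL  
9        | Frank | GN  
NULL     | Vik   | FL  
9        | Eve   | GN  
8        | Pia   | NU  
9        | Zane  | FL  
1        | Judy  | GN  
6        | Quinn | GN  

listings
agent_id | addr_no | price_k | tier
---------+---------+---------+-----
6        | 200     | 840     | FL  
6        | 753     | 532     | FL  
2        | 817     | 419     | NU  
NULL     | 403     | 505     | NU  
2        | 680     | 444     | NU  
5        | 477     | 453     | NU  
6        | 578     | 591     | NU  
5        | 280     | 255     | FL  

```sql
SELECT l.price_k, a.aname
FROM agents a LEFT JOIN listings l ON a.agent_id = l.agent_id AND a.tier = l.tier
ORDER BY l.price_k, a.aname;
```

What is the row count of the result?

9

LEFT JOIN keeps every row from `agents`; unmatched rows get NULL for `listings`'s columns.
Matching on a.agent_id = l.agent_id AND a.tier = l.tier. A NULL in a compared column never satisfies the condition.
Matched pairs: 1; unmatched a rows kept: 8.
Total: 1 matched + 8 padded = 9 rows.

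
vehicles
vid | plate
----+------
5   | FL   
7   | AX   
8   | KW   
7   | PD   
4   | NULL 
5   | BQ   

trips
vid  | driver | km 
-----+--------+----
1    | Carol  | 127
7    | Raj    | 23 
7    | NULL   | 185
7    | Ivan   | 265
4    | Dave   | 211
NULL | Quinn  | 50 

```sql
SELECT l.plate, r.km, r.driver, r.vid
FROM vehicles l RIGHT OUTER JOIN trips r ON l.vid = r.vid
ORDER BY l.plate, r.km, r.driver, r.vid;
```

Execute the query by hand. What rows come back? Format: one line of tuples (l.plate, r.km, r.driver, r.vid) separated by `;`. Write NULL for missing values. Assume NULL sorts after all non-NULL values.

(AX, 23, Raj, 7); (AX, 185, NULL, 7); (AX, 265, Ivan, 7); (PD, 23, Raj, 7); (PD, 185, NULL, 7); (PD, 265, Ivan, 7); (NULL, 50, Quinn, NULL); (NULL, 127, Carol, 1); (NULL, 211, Dave, 4)

RIGHT JOIN keeps every row from `trips`; unmatched rows get NULL for `vehicles`'s columns.
Matching on l.vid = r.vid. A NULL in a compared column never satisfies the condition.
Matched pairs: 7; unmatched r rows kept: 2.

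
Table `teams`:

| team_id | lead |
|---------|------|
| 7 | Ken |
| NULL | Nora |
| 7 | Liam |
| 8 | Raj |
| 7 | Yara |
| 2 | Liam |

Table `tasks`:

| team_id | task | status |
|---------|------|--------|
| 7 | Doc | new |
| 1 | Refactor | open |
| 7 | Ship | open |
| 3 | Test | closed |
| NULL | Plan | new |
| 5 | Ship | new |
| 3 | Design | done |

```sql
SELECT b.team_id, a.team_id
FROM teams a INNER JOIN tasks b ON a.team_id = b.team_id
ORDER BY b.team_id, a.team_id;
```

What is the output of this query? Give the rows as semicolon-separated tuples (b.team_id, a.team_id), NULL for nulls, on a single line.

(7, 7); (7, 7); (7, 7); (7, 7); (7, 7); (7, 7)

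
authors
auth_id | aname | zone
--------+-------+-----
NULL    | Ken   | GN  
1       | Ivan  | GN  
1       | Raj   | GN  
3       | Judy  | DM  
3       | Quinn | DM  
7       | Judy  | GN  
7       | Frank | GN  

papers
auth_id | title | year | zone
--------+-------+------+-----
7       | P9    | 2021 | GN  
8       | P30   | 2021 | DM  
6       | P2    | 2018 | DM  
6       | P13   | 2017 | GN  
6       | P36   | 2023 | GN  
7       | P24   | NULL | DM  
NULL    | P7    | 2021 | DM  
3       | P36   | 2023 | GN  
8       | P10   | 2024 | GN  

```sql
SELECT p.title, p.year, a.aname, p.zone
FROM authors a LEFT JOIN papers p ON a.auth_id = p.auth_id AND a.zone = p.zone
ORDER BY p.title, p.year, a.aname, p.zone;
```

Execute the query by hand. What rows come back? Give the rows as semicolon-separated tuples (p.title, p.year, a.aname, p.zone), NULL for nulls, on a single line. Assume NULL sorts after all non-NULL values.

(P9, 2021, Frank, GN); (P9, 2021, Judy, GN); (NULL, NULL, Ivan, NULL); (NULL, NULL, Judy, NULL); (NULL, NULL, Ken, NULL); (NULL, NULL, Quinn, NULL); (NULL, NULL, Raj, NULL)

LEFT JOIN keeps every row from `authors`; unmatched rows get NULL for `papers`'s columns.
Matching on a.auth_id = p.auth_id AND a.zone = p.zone. A NULL in a compared column never satisfies the condition.
- a (auth_id=NULL, zone=GN) has no partner → padded with NULL.
- a (auth_id=1, zone=GN) has no partner → padded with NULL.
- a (auth_id=1, zone=GN) has no partner → padded with NULL.
- a (auth_id=3, zone=DM) has no partner → padded with NULL.
- a (auth_id=3, zone=DM) has no partner → padded with NULL.
- a (auth_id=7, zone=GN) pairs with 1 row(s) of p.
- a (auth_id=7, zone=GN) pairs with 1 row(s) of p.
After projecting and ordering:
p.title | p.year | a.aname | p.zone
P9 | 2021 | Frank | GN
P9 | 2021 | Judy | GN
NULL | NULL | Ivan | NULL
NULL | NULL | Judy | NULL
NULL | NULL | Ken | NULL
NULL | NULL | Quinn | NULL
NULL | NULL | Raj | NULL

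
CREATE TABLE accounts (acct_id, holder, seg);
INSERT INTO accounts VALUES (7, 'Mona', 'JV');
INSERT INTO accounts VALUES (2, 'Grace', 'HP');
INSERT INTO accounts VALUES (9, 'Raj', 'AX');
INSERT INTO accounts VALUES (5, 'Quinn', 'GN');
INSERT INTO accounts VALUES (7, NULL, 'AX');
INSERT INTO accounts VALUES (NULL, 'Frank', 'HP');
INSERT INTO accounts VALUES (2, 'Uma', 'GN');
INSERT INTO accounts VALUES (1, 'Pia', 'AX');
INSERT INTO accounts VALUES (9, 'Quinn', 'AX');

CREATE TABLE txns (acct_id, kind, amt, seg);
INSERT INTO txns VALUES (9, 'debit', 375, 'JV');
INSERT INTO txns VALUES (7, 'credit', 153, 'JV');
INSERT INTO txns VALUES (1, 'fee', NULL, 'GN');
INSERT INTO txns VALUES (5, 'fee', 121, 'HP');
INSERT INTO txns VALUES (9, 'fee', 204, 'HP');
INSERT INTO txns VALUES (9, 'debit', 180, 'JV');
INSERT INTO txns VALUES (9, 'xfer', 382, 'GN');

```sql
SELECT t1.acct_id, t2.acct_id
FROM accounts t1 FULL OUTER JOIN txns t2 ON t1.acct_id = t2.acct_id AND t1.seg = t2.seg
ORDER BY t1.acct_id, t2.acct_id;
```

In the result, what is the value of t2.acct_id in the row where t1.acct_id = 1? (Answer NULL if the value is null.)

NULL

FULL OUTER JOIN keeps every row from both sides; unmatched rows get NULL for the other side's columns.
Matching on t1.acct_id = t2.acct_id AND t1.seg = t2.seg. A NULL in a compared column never satisfies the condition.
Matched pairs: 1; unmatched t1 rows kept: 8; unmatched t2 rows kept: 6.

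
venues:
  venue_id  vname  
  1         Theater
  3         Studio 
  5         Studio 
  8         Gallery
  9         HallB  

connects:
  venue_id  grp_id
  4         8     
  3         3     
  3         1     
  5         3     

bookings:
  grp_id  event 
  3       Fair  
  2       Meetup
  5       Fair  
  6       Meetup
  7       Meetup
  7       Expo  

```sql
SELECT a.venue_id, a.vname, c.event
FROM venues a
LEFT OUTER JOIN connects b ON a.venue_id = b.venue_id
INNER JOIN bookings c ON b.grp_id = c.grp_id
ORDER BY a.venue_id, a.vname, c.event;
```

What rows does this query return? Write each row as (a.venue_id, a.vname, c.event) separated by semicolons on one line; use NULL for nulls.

(3, Studio, Fair); (5, Studio, Fair)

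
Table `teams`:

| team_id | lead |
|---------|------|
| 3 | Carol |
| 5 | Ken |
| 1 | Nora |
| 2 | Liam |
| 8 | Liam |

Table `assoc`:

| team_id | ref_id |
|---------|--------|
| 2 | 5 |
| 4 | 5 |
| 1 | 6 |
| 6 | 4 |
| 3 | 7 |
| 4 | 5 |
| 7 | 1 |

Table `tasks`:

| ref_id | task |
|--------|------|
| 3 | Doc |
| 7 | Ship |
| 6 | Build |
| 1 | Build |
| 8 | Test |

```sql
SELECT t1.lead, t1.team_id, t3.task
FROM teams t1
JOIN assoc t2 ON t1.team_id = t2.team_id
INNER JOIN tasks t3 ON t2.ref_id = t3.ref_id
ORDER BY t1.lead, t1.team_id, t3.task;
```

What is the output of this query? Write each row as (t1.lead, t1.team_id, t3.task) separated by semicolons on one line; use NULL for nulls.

Step 1 — t1 INNER JOIN t2 on team_id → 3 row(s).
Then INNER JOIN `tasks t3` on ref_id: keep only rows whose t2.ref_id appears in t3.

(Carol, 3, Ship); (Nora, 1, Build)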